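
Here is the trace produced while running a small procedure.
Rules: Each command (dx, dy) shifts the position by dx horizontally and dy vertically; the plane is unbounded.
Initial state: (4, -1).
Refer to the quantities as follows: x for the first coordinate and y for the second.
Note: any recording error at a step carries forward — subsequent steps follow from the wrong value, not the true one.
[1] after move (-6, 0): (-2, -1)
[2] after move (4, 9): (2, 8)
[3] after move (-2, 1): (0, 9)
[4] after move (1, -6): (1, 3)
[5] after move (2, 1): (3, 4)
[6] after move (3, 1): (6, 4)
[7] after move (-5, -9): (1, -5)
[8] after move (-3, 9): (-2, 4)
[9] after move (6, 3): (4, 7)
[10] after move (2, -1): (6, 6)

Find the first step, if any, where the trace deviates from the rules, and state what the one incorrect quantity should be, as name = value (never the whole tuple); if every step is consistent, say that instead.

1. x = 4 + (-6) = -2, y = -1 + (0) = -1 (exactly as logged)
2. x = -2 + (4) = 2, y = -1 + (9) = 8 (agrees with the trace)
3. x = 2 + (-2) = 0, y = 8 + (1) = 9 (consistent with the trace)
4. x = 0 + (1) = 1, y = 9 + (-6) = 3 (no discrepancy)
5. x = 1 + (2) = 3, y = 3 + (1) = 4 (agrees with the trace)
6. x = 3 + (3) = 6, y = 4 + (1) = 5 (not what was recorded)
First deviation found at step 6; the corrected entry is y = 5.

step 6, y = 5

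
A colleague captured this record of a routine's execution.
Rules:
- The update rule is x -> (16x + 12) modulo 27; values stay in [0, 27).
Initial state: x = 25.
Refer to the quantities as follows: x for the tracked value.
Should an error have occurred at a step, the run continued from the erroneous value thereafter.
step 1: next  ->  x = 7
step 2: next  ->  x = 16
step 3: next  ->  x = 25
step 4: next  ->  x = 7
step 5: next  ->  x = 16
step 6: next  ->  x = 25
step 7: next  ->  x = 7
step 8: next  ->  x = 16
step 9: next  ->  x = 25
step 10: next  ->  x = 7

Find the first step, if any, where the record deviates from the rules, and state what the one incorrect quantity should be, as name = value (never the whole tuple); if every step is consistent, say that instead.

no error

Step 1: x = (16*25 + 12) mod 27 = 7 — no discrepancy.
Step 2: x = (16*7 + 12) mod 27 = 16 — consistent with the record.
Step 3: x = (16*16 + 12) mod 27 = 25 — checks out.
Step 4: x = (16*25 + 12) mod 27 = 7 — in agreement.
Step 5: x = (16*7 + 12) mod 27 = 16 — confirmed correct.
Step 6: x = (16*16 + 12) mod 27 = 25 — consistent with the record.
Step 7: x = (16*25 + 12) mod 27 = 7 — no discrepancy.
Step 8: x = (16*7 + 12) mod 27 = 16 — exactly as logged.
Step 9: x = (16*16 + 12) mod 27 = 25 — exactly as logged.
Step 10: x = (16*25 + 12) mod 27 = 7 — matches.
Nothing is out of place; the run is error-free.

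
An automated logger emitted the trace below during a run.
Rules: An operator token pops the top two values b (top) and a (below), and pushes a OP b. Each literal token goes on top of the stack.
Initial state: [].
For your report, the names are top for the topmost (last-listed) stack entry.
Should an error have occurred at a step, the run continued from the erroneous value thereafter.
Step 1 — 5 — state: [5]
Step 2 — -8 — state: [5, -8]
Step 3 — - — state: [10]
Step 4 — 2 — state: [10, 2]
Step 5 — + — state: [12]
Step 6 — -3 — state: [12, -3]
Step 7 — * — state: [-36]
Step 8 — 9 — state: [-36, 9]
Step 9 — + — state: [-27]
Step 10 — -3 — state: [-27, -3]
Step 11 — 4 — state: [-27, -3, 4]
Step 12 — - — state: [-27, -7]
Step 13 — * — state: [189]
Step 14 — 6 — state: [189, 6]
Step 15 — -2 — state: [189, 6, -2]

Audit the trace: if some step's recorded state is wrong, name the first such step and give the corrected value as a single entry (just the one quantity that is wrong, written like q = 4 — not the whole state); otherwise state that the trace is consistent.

Recomputing the run from the initial state:
step 1: [5]
step 2: [5, -8]
step 3: [13]
step 4: [13, 2]
step 5: [15]
step 6: [15, -3]
step 7: [-45]
step 8: [-45, 9]
step 9: [-36]
step 10: [-36, -3]
step 11: [-36, -3, 4]
step 12: [-36, -7]
step 13: [252]
step 14: [252, 6]
step 15: [252, 6, -2]
The first disagreement with the trace is at step 3, where the value should be top = 13.

step 3, top = 13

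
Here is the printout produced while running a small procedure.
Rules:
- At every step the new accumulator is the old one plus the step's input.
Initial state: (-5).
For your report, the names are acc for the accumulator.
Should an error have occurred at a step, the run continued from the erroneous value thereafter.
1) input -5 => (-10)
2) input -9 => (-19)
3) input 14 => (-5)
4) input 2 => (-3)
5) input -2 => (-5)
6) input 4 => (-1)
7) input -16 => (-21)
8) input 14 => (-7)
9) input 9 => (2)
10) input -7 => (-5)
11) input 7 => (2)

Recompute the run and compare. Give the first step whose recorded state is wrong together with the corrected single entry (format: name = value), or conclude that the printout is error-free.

step 7, acc = -17

Recomputing the run from the initial state:
step 1: acc = -10
step 2: acc = -19
step 3: acc = -5
step 4: acc = -3
step 5: acc = -5
step 6: acc = -1
step 7: acc = -17
step 8: acc = -3
step 9: acc = 6
step 10: acc = -1
step 11: acc = 6
The first disagreement with the printout is at step 7, where the value should be acc = -17.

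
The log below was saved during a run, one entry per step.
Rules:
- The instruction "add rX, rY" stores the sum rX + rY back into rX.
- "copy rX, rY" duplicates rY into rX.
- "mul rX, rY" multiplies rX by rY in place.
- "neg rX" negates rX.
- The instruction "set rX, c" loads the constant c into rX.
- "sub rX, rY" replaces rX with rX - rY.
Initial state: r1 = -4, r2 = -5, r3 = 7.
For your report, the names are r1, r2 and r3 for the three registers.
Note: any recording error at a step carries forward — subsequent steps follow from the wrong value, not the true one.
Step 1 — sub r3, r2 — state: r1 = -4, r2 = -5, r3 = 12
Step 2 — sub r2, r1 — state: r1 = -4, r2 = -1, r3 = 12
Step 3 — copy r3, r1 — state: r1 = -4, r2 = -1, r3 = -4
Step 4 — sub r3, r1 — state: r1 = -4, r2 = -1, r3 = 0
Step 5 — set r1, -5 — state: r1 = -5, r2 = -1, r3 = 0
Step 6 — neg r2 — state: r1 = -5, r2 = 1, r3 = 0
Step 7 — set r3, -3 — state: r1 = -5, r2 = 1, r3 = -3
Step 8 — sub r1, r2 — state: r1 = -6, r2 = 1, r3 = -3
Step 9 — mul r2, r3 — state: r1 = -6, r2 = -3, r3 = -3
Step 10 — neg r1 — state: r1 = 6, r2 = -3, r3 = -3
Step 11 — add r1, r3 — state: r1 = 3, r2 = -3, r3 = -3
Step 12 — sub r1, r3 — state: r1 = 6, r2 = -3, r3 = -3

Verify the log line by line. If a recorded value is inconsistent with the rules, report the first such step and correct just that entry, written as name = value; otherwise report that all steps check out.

1. r3 = 7 - -5 = 12 (no discrepancy)
2. r2 = -5 - -4 = -1 (same as recorded)
3. r3 = -4 (consistent with the log)
4. r3 = -4 - -4 = 0 (consistent with the log)
5. r1 = -5 (matches)
6. r2 = -(-1) = 1 (agrees with the log)
7. r3 = -3 (exactly as logged)
8. r1 = -5 - 1 = -6 (agrees with the log)
9. r2 = 1 * -3 = -3 (checks out)
10. r1 = -(-6) = 6 (checks out)
11. r1 = 6 + -3 = 3 (agrees with the log)
12. r1 = 3 - -3 = 6 (no discrepancy)
All entries verified; no error found.

no error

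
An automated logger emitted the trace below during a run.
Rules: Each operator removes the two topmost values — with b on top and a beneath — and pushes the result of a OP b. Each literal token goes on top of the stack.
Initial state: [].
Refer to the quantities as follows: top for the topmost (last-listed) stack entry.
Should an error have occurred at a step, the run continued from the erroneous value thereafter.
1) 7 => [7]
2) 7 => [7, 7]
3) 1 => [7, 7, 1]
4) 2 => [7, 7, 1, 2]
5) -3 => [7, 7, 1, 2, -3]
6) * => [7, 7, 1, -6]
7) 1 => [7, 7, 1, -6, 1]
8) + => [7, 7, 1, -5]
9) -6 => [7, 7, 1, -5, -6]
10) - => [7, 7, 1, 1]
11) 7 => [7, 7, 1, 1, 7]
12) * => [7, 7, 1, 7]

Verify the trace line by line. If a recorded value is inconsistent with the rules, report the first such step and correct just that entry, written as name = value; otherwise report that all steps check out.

no error

Step 1: push 7: top = 7 — consistent with the trace.
Step 2: push 7: top = 7 — same as recorded.
Step 3: push 1: top = 1 — exactly as logged.
Step 4: push 2: top = 2 — agrees with the trace.
Step 5: push -3: top = -3 — in agreement.
Step 6: 2 * -3 = -6 — same as recorded.
Step 7: push 1: top = 1 — checks out.
Step 8: -6 + 1 = -5 — checks out.
Step 9: push -6: top = -6 — same as recorded.
Step 10: -5 - -6 = 1 — in agreement.
Step 11: push 7: top = 7 — confirmed correct.
Step 12: 1 * 7 = 7 — checks out.
All steps check out; nothing to correct.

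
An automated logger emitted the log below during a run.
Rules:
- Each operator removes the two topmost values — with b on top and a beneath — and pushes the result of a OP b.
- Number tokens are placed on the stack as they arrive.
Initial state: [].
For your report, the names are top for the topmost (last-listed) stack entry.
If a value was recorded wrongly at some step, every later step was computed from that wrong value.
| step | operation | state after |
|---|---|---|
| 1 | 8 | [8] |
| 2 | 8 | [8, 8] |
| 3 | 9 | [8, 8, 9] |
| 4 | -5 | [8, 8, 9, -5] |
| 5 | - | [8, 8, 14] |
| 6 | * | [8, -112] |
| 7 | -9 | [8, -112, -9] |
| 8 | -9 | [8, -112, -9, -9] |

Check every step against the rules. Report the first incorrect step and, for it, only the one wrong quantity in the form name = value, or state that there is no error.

1. push 8: top = 8 (agrees with the log)
2. push 8: top = 8 (verified)
3. push 9: top = 9 (exactly as logged)
4. push -5: top = -5 (exactly as logged)
5. 9 - -5 = 14 (exactly as logged)
6. 8 * 14 = 112 (first mismatch against the log)
First deviation found at step 6; the corrected entry is top = 112.

step 6, top = 112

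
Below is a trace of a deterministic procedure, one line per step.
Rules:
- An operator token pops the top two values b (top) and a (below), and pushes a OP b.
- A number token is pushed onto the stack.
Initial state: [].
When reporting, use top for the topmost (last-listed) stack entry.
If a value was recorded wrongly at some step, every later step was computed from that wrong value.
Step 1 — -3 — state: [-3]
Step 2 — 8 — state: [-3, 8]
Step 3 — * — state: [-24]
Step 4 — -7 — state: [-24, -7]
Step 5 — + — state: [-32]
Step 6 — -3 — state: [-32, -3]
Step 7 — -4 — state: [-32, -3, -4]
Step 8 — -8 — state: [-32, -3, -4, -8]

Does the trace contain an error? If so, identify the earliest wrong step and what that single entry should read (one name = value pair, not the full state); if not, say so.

step 5, top = -31

1. push -3: top = -3 (same as recorded)
2. push 8: top = 8 (confirmed correct)
3. -3 * 8 = -24 (in agreement)
4. push -7: top = -7 (exactly as logged)
5. -24 + -7 = -31 (this is not what the trace shows)
That makes step 5 the first incorrect line — top = -31 is what it should show.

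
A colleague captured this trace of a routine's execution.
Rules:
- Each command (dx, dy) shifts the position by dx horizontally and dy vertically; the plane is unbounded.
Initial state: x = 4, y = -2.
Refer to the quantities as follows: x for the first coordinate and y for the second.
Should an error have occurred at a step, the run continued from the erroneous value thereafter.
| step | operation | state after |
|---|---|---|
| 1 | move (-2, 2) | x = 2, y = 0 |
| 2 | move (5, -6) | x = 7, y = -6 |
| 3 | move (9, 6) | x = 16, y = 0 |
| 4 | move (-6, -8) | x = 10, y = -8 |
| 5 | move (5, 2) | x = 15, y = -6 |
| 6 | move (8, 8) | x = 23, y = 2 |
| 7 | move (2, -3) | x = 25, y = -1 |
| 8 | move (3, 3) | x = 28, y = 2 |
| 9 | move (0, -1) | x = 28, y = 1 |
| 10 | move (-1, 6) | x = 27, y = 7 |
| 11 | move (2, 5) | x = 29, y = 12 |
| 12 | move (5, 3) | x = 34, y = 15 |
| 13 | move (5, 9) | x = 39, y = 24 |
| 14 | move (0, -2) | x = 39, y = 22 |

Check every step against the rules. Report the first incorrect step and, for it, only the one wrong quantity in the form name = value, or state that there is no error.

no error

step 1: x = 4 + (-2) = 2, y = -2 + (2) = 0 -> exactly as logged
step 2: x = 2 + (5) = 7, y = 0 + (-6) = -6 -> in agreement
step 3: x = 7 + (9) = 16, y = -6 + (6) = 0 -> checks out
step 4: x = 16 + (-6) = 10, y = 0 + (-8) = -8 -> verified
step 5: x = 10 + (5) = 15, y = -8 + (2) = -6 -> verified
step 6: x = 15 + (8) = 23, y = -6 + (8) = 2 -> consistent with the trace
step 7: x = 23 + (2) = 25, y = 2 + (-3) = -1 -> same as recorded
step 8: x = 25 + (3) = 28, y = -1 + (3) = 2 -> confirmed correct
step 9: x = 28 + (0) = 28, y = 2 + (-1) = 1 -> same as recorded
step 10: x = 28 + (-1) = 27, y = 1 + (6) = 7 -> checks out
step 11: x = 27 + (2) = 29, y = 7 + (5) = 12 -> consistent with the trace
step 12: x = 29 + (5) = 34, y = 12 + (3) = 15 -> agrees with the trace
step 13: x = 34 + (5) = 39, y = 15 + (9) = 24 -> same as recorded
step 14: x = 39 + (0) = 39, y = 24 + (-2) = 22 -> exactly as logged
Each recorded entry agrees with the recomputation.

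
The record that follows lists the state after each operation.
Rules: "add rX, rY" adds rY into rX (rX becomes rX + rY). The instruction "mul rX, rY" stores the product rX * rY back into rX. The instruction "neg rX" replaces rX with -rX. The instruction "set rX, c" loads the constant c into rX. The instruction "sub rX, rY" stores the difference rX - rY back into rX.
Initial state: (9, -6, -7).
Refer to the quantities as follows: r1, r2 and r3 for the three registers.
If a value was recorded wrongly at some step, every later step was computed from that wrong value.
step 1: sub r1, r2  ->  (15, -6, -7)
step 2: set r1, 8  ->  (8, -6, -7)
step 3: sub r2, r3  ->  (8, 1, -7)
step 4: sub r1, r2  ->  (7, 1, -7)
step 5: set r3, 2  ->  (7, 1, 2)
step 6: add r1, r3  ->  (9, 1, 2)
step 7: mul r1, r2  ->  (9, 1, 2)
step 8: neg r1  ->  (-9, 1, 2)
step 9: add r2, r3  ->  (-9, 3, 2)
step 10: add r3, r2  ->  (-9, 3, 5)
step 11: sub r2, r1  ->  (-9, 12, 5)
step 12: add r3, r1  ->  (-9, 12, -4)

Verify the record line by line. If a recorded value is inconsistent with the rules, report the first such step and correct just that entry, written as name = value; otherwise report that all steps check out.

Recomputing the run from the initial state:
step 1: r1 = 15, r2 = -6, r3 = -7
step 2: r1 = 8, r2 = -6, r3 = -7
step 3: r1 = 8, r2 = 1, r3 = -7
step 4: r1 = 7, r2 = 1, r3 = -7
step 5: r1 = 7, r2 = 1, r3 = 2
step 6: r1 = 9, r2 = 1, r3 = 2
step 7: r1 = 9, r2 = 1, r3 = 2
step 8: r1 = -9, r2 = 1, r3 = 2
step 9: r1 = -9, r2 = 3, r3 = 2
step 10: r1 = -9, r2 = 3, r3 = 5
step 11: r1 = -9, r2 = 12, r3 = 5
step 12: r1 = -9, r2 = 12, r3 = -4
This matches the record at every step.

no error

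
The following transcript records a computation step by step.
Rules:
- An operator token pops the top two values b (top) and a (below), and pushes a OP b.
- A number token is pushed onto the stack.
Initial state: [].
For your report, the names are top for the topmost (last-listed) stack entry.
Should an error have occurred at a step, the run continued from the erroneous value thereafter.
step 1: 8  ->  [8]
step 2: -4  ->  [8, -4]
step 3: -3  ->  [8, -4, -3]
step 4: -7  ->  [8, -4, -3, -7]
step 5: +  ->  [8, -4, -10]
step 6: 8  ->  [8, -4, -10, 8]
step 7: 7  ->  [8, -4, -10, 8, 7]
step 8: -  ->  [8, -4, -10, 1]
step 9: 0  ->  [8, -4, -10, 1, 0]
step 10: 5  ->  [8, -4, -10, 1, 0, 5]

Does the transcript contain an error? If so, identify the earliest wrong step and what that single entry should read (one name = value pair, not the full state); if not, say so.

no error

1. push 8: top = 8 (consistent with the transcript)
2. push -4: top = -4 (no discrepancy)
3. push -3: top = -3 (exactly as logged)
4. push -7: top = -7 (exactly as logged)
5. -3 + -7 = -10 (verified)
6. push 8: top = 8 (confirmed correct)
7. push 7: top = 7 (in agreement)
8. 8 - 7 = 1 (agrees with the transcript)
9. push 0: top = 0 (consistent with the transcript)
10. push 5: top = 5 (checks out)
Each recorded entry agrees with the recomputation.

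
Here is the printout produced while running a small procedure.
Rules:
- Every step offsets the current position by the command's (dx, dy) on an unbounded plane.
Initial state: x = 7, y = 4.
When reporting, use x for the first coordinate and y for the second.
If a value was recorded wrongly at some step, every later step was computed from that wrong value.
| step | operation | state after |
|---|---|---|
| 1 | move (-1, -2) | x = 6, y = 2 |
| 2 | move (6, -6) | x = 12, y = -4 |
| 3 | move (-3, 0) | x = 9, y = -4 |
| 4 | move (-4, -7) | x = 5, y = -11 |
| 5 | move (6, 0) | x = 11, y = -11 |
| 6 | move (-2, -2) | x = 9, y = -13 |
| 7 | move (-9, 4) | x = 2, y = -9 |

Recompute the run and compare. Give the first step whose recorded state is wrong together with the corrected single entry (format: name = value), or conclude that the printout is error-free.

step 7, x = 0

Recomputing the run from the initial state:
step 1: x = 6, y = 2
step 2: x = 12, y = -4
step 3: x = 9, y = -4
step 4: x = 5, y = -11
step 5: x = 11, y = -11
step 6: x = 9, y = -13
step 7: x = 0, y = -9
The first disagreement with the printout is at step 7, where the value should be x = 0.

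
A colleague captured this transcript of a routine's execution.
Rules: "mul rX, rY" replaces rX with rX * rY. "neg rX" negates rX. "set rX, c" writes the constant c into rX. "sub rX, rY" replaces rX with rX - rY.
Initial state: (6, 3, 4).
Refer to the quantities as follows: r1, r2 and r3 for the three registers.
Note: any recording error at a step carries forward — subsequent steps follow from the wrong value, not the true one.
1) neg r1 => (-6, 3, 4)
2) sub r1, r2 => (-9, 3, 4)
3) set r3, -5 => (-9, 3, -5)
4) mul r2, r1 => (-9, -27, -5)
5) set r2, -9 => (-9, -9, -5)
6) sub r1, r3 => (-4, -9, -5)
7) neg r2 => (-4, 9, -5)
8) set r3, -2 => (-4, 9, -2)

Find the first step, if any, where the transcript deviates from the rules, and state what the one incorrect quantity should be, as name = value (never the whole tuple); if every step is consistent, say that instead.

Recomputing the run from the initial state:
step 1: r1 = -6, r2 = 3, r3 = 4
step 2: r1 = -9, r2 = 3, r3 = 4
step 3: r1 = -9, r2 = 3, r3 = -5
step 4: r1 = -9, r2 = -27, r3 = -5
step 5: r1 = -9, r2 = -9, r3 = -5
step 6: r1 = -4, r2 = -9, r3 = -5
step 7: r1 = -4, r2 = 9, r3 = -5
step 8: r1 = -4, r2 = 9, r3 = -2
This matches the transcript at every step.

no error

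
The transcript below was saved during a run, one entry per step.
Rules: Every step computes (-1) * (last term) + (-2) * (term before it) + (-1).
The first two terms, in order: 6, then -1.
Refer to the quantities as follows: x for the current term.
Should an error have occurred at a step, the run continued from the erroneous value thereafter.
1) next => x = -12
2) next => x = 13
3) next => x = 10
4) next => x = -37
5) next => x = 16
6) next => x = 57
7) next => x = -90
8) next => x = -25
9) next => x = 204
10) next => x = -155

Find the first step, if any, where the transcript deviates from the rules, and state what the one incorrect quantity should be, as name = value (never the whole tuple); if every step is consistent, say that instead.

no error

step 1: x = -1*(-1) + (-2)*(6) + (-1) = -12 -> same as recorded
step 2: x = -1*(-12) + (-2)*(-1) + (-1) = 13 -> consistent with the transcript
step 3: x = -1*(13) + (-2)*(-12) + (-1) = 10 -> confirmed correct
step 4: x = -1*(10) + (-2)*(13) + (-1) = -37 -> confirmed correct
step 5: x = -1*(-37) + (-2)*(10) + (-1) = 16 -> confirmed correct
step 6: x = -1*(16) + (-2)*(-37) + (-1) = 57 -> no discrepancy
step 7: x = -1*(57) + (-2)*(16) + (-1) = -90 -> matches
step 8: x = -1*(-90) + (-2)*(57) + (-1) = -25 -> confirmed correct
step 9: x = -1*(-25) + (-2)*(-90) + (-1) = 204 -> confirmed correct
step 10: x = -1*(204) + (-2)*(-25) + (-1) = -155 -> exactly as logged
All steps check out; nothing to correct.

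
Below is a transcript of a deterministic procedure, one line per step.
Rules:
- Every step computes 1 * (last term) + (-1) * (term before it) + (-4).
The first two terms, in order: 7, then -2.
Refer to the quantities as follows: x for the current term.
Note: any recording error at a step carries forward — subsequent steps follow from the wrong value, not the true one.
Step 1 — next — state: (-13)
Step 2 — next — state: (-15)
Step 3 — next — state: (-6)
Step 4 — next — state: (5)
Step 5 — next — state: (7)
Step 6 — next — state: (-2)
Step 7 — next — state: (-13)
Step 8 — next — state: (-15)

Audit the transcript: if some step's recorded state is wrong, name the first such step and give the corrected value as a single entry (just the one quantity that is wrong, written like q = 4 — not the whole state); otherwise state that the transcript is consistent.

step 1: x = 1*(-2) + (-1)*(7) + (-4) = -13 -> same as recorded
step 2: x = 1*(-13) + (-1)*(-2) + (-4) = -15 -> no discrepancy
step 3: x = 1*(-15) + (-1)*(-13) + (-4) = -6 -> same as recorded
step 4: x = 1*(-6) + (-1)*(-15) + (-4) = 5 -> checks out
step 5: x = 1*(5) + (-1)*(-6) + (-4) = 7 -> checks out
step 6: x = 1*(7) + (-1)*(5) + (-4) = -2 -> checks out
step 7: x = 1*(-2) + (-1)*(7) + (-4) = -13 -> exactly as logged
step 8: x = 1*(-13) + (-1)*(-2) + (-4) = -15 -> in agreement
No step deviates from the rules.

no error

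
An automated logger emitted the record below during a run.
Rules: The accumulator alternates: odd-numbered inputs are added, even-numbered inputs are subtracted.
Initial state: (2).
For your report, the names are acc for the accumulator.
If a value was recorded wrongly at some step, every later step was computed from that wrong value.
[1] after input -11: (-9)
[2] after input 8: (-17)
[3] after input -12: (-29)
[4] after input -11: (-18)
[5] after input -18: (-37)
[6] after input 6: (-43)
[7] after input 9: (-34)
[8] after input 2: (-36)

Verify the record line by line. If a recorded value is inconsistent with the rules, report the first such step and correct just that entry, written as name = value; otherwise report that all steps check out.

step 5, acc = -36

1. acc = 2 + -11 = -9 (exactly as logged)
2. acc = -9 - 8 = -17 (same as recorded)
3. acc = -17 + -12 = -29 (same as recorded)
4. acc = -29 - -11 = -18 (consistent with the record)
5. acc = -18 + -18 = -36 (the record has a different value)
That makes step 5 the first incorrect line — acc = -36 is what it should show.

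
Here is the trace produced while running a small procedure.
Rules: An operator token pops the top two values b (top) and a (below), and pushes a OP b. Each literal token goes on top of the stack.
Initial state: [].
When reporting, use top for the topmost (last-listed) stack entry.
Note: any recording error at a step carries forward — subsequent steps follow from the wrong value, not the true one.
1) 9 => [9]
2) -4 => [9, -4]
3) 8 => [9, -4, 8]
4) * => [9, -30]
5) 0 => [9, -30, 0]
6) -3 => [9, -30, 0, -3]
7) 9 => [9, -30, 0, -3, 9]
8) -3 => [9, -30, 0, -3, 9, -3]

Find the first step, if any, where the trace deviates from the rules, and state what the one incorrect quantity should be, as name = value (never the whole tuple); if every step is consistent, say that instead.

Step 1: push 9: top = 9 — consistent with the trace.
Step 2: push -4: top = -4 — in agreement.
Step 3: push 8: top = 8 — verified.
Step 4: -4 * 8 = -32 — first mismatch against the trace.
First deviation found at step 4; the corrected entry is top = -32.

step 4, top = -32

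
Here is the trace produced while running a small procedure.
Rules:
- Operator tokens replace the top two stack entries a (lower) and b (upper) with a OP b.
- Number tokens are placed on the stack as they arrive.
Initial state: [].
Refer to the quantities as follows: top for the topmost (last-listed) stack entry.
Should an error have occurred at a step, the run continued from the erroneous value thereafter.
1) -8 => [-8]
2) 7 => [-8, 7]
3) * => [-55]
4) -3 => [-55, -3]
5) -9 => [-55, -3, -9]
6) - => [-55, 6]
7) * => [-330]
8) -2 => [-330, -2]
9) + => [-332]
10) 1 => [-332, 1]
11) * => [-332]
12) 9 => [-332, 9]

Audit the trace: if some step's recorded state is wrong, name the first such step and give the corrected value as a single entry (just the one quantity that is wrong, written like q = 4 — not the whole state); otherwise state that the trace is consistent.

Recomputing the run from the initial state:
step 1: [-8]
step 2: [-8, 7]
step 3: [-56]
step 4: [-56, -3]
step 5: [-56, -3, -9]
step 6: [-56, 6]
step 7: [-336]
step 8: [-336, -2]
step 9: [-338]
step 10: [-338, 1]
step 11: [-338]
step 12: [-338, 9]
The first disagreement with the trace is at step 3, where the value should be top = -56.

step 3, top = -56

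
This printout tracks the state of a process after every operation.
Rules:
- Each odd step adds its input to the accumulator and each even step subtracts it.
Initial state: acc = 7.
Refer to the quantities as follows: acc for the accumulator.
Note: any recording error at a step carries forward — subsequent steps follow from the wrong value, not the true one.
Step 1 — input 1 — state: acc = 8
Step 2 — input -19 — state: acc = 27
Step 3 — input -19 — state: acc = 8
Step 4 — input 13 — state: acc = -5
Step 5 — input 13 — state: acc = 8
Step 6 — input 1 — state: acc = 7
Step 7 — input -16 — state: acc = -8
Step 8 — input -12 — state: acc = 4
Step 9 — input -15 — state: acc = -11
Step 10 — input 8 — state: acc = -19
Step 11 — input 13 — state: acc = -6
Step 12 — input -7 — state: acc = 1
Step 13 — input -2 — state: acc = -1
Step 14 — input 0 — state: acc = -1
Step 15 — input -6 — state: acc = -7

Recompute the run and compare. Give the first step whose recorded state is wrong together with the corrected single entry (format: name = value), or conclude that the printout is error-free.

step 7, acc = -9

step 1: acc = 7 + 1 = 8 -> confirmed correct
step 2: acc = 8 - -19 = 27 -> matches
step 3: acc = 27 + -19 = 8 -> matches
step 4: acc = 8 - 13 = -5 -> consistent with the printout
step 5: acc = -5 + 13 = 8 -> confirmed correct
step 6: acc = 8 - 1 = 7 -> verified
step 7: acc = 7 + -16 = -9 -> the recorded entry deviates here
Step 7 is the first one off; corrected, acc = -9.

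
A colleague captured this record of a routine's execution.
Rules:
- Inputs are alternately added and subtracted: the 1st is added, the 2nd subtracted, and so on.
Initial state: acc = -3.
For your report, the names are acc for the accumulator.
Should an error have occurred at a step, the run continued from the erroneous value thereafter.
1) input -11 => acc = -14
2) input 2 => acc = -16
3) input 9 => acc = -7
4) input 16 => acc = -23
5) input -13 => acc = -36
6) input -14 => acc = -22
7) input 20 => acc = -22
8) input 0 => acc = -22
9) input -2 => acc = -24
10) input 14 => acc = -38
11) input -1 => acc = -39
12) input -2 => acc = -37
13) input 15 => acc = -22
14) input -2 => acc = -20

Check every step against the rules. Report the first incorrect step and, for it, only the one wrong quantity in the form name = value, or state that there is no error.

step 7, acc = -2

step 1: acc = -3 + -11 = -14 -> matches
step 2: acc = -14 - 2 = -16 -> confirmed correct
step 3: acc = -16 + 9 = -7 -> consistent with the record
step 4: acc = -7 - 16 = -23 -> same as recorded
step 5: acc = -23 + -13 = -36 -> no discrepancy
step 6: acc = -36 - -14 = -22 -> confirmed correct
step 7: acc = -22 + 20 = -2 -> a discrepancy with the record
Conclusion: step 7 carries the first error; the entry should be acc = -2.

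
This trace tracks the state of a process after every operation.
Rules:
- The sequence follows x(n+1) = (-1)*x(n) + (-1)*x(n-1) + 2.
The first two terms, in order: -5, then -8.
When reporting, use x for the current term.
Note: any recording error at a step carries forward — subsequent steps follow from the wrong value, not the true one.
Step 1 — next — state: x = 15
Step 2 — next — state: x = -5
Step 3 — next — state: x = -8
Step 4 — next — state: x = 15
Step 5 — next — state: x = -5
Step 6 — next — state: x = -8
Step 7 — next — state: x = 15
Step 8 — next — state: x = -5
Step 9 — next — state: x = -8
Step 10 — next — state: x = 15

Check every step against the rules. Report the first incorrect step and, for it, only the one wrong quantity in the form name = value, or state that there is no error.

no error

Recomputing the run from the initial state:
step 1: x = 15
step 2: x = -5
step 3: x = -8
step 4: x = 15
step 5: x = -5
step 6: x = -8
step 7: x = 15
step 8: x = -5
step 9: x = -8
step 10: x = 15
This matches the trace at every step.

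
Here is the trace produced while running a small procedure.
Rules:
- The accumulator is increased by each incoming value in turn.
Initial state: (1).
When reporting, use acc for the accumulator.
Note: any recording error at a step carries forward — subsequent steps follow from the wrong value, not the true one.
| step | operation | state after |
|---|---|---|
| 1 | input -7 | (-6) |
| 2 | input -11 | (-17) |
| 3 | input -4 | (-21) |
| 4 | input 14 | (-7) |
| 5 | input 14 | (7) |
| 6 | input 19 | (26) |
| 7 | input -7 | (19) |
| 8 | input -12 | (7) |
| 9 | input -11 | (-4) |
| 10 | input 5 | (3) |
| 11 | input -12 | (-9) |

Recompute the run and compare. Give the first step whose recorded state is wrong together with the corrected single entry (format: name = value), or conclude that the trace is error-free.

step 10, acc = 1

Recomputing the run from the initial state:
step 1: acc = -6
step 2: acc = -17
step 3: acc = -21
step 4: acc = -7
step 5: acc = 7
step 6: acc = 26
step 7: acc = 19
step 8: acc = 7
step 9: acc = -4
step 10: acc = 1
step 11: acc = -11
The first disagreement with the trace is at step 10, where the value should be acc = 1.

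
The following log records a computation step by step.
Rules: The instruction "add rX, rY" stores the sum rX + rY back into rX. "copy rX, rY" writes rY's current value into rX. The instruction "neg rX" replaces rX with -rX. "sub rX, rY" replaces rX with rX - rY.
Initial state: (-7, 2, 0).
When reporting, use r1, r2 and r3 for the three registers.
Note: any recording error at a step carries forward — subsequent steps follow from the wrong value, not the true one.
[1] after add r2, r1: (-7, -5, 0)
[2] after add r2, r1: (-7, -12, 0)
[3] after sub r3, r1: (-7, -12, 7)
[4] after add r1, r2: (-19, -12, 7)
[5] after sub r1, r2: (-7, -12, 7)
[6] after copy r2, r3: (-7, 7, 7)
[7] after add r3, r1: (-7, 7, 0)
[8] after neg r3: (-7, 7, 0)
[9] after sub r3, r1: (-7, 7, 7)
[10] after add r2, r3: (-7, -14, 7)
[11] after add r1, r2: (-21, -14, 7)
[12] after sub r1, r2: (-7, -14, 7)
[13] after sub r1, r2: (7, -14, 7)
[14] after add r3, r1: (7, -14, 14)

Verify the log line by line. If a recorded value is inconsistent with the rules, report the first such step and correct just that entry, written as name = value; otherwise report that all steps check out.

step 10, r2 = 14

Recomputing the run from the initial state:
step 1: r1 = -7, r2 = -5, r3 = 0
step 2: r1 = -7, r2 = -12, r3 = 0
step 3: r1 = -7, r2 = -12, r3 = 7
step 4: r1 = -19, r2 = -12, r3 = 7
step 5: r1 = -7, r2 = -12, r3 = 7
step 6: r1 = -7, r2 = 7, r3 = 7
step 7: r1 = -7, r2 = 7, r3 = 0
step 8: r1 = -7, r2 = 7, r3 = 0
step 9: r1 = -7, r2 = 7, r3 = 7
step 10: r1 = -7, r2 = 14, r3 = 7
step 11: r1 = 7, r2 = 14, r3 = 7
step 12: r1 = -7, r2 = 14, r3 = 7
step 13: r1 = -21, r2 = 14, r3 = 7
step 14: r1 = -21, r2 = 14, r3 = -14
The first disagreement with the log is at step 10, where the value should be r2 = 14.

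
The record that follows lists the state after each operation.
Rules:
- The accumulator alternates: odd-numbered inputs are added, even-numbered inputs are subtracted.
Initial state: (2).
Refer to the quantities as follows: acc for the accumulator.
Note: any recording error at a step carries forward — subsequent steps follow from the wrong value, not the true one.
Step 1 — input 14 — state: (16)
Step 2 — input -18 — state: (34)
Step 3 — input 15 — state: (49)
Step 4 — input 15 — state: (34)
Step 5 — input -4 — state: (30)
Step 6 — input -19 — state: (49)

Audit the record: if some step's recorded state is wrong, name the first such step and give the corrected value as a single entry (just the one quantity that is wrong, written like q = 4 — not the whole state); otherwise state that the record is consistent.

no error

1. acc = 2 + 14 = 16 (same as recorded)
2. acc = 16 - -18 = 34 (in agreement)
3. acc = 34 + 15 = 49 (in agreement)
4. acc = 49 - 15 = 34 (same as recorded)
5. acc = 34 + -4 = 30 (same as recorded)
6. acc = 30 - -19 = 49 (consistent with the record)
All steps check out; nothing to correct.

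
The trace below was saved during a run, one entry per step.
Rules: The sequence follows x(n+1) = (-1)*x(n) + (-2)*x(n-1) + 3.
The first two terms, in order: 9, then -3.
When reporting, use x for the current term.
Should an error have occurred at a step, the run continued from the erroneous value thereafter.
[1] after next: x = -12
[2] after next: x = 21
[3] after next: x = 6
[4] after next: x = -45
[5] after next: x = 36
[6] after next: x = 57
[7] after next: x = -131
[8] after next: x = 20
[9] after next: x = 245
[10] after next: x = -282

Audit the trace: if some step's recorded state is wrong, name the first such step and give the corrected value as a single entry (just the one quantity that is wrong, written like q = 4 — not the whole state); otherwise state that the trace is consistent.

step 7, x = -126

Step 1: x = -1*(-3) + (-2)*(9) + (3) = -12 — same as recorded.
Step 2: x = -1*(-12) + (-2)*(-3) + (3) = 21 — exactly as logged.
Step 3: x = -1*(21) + (-2)*(-12) + (3) = 6 — in agreement.
Step 4: x = -1*(6) + (-2)*(21) + (3) = -45 — agrees with the trace.
Step 5: x = -1*(-45) + (-2)*(6) + (3) = 36 — checks out.
Step 6: x = -1*(36) + (-2)*(-45) + (3) = 57 — consistent with the trace.
Step 7: x = -1*(57) + (-2)*(36) + (3) = -126 — first mismatch against the trace.
That makes step 7 the first incorrect line — x = -126 is what it should show.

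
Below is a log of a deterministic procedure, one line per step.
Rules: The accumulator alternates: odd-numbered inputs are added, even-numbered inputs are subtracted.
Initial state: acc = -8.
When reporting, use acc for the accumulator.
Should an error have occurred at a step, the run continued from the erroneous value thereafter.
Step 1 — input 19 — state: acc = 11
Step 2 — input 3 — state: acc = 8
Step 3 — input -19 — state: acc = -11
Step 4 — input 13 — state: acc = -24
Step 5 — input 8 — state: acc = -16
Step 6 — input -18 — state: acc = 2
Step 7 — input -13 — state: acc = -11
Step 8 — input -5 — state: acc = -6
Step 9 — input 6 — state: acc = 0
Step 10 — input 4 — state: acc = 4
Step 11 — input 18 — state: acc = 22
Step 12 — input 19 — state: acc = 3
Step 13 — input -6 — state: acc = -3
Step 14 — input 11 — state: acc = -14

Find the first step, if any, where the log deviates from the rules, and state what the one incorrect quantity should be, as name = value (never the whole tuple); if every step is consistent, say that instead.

step 10, acc = -4

Recomputing the run from the initial state:
step 1: acc = 11
step 2: acc = 8
step 3: acc = -11
step 4: acc = -24
step 5: acc = -16
step 6: acc = 2
step 7: acc = -11
step 8: acc = -6
step 9: acc = 0
step 10: acc = -4
step 11: acc = 14
step 12: acc = -5
step 13: acc = -11
step 14: acc = -22
The first disagreement with the log is at step 10, where the value should be acc = -4.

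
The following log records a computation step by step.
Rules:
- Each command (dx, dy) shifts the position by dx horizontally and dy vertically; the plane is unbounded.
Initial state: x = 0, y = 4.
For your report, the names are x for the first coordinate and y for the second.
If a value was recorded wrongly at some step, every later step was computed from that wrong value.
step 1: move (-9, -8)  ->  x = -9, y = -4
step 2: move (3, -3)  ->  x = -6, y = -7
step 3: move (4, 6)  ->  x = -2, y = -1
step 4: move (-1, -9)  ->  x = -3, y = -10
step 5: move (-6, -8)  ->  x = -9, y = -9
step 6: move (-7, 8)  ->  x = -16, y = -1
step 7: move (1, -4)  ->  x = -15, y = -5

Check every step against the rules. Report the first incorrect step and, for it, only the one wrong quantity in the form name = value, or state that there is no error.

1. x = 0 + (-9) = -9, y = 4 + (-8) = -4 (consistent with the log)
2. x = -9 + (3) = -6, y = -4 + (-3) = -7 (no discrepancy)
3. x = -6 + (4) = -2, y = -7 + (6) = -1 (confirmed correct)
4. x = -2 + (-1) = -3, y = -1 + (-9) = -10 (matches)
5. x = -3 + (-6) = -9, y = -10 + (-8) = -18 (not what was recorded)
First deviation found at step 5; the corrected entry is y = -18.

step 5, y = -18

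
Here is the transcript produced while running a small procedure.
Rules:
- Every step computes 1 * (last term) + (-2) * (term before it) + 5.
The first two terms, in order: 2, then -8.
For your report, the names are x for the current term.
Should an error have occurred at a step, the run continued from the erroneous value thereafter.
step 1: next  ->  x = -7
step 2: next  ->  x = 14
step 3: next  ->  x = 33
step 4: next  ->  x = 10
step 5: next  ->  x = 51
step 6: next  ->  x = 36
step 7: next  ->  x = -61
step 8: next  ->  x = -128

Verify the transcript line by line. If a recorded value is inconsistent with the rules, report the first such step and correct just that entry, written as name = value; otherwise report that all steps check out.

Recomputing the run from the initial state:
step 1: x = -7
step 2: x = 14
step 3: x = 33
step 4: x = 10
step 5: x = -51
step 6: x = -66
step 7: x = 41
step 8: x = 178
The first disagreement with the transcript is at step 5, where the value should be x = -51.

step 5, x = -51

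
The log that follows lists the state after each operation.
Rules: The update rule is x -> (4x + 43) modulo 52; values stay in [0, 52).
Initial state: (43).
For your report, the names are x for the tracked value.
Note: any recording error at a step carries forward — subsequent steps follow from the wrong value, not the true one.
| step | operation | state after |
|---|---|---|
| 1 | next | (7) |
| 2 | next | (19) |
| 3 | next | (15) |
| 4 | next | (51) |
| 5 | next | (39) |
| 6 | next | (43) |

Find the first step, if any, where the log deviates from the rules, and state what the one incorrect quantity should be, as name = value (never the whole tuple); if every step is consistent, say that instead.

no error

1. x = (4*43 + 43) mod 52 = 7 (exactly as logged)
2. x = (4*7 + 43) mod 52 = 19 (checks out)
3. x = (4*19 + 43) mod 52 = 15 (matches)
4. x = (4*15 + 43) mod 52 = 51 (no discrepancy)
5. x = (4*51 + 43) mod 52 = 39 (in agreement)
6. x = (4*39 + 43) mod 52 = 43 (same as recorded)
Each recorded entry agrees with the recomputation.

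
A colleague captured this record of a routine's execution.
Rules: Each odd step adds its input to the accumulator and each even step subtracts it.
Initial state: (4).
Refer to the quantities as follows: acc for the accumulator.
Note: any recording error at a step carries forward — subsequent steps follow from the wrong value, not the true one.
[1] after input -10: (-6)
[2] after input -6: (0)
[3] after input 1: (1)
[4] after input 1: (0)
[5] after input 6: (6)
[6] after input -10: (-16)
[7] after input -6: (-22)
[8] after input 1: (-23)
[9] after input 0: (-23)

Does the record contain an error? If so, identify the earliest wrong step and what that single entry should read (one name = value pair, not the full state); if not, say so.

step 6, acc = 16

step 1: acc = 4 + -10 = -6 -> matches
step 2: acc = -6 - -6 = 0 -> confirmed correct
step 3: acc = 0 + 1 = 1 -> verified
step 4: acc = 1 - 1 = 0 -> no discrepancy
step 5: acc = 0 + 6 = 6 -> matches
step 6: acc = 6 - -10 = 16 -> not what was recorded
That makes step 6 the first incorrect line — acc = 16 is what it should show.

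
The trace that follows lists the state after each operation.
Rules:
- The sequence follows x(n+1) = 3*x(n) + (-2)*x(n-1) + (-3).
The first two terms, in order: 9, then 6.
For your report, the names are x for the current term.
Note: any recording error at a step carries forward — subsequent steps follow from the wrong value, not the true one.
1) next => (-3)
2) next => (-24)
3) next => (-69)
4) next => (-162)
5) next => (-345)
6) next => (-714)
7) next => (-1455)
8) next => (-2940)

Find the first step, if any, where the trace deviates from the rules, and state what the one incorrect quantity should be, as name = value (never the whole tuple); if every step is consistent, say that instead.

1. x = 3*(6) + (-2)*(9) + (-3) = -3 (in agreement)
2. x = 3*(-3) + (-2)*(6) + (-3) = -24 (confirmed correct)
3. x = 3*(-24) + (-2)*(-3) + (-3) = -69 (no discrepancy)
4. x = 3*(-69) + (-2)*(-24) + (-3) = -162 (no discrepancy)
5. x = 3*(-162) + (-2)*(-69) + (-3) = -351 (this is not what the trace shows)
The audit stops at step 5: the recorded entry is wrong and should be x = -351.

step 5, x = -351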